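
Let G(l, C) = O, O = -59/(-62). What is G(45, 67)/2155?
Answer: 59/133610 ≈ 0.00044158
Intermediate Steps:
O = 59/62 (O = -59*(-1/62) = 59/62 ≈ 0.95161)
G(l, C) = 59/62
G(45, 67)/2155 = (59/62)/2155 = (59/62)*(1/2155) = 59/133610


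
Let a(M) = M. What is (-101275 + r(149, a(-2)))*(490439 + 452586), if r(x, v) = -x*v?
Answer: -95223835425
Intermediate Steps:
r(x, v) = -v*x
(-101275 + r(149, a(-2)))*(490439 + 452586) = (-101275 - 1*(-2)*149)*(490439 + 452586) = (-101275 + 298)*943025 = -100977*943025 = -95223835425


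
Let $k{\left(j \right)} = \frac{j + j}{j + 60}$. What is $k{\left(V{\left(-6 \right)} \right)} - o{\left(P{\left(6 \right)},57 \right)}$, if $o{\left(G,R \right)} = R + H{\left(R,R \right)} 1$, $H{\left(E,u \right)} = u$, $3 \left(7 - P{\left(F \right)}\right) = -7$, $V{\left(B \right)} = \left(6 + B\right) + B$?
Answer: $- \frac{1028}{9} \approx -114.22$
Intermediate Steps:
$V{\left(B \right)} = 6 + 2 B$
$P{\left(F \right)} = \frac{28}{3}$ ($P{\left(F \right)} = 7 - - \frac{7}{3} = 7 + \frac{7}{3} = \frac{28}{3}$)
$k{\left(j \right)} = \frac{2 j}{60 + j}$
$o{\left(G,R \right)} = 2 R$ ($o{\left(G,R \right)} = R + R 1 = R + R = 2 R$)
$k{\left(V{\left(-6 \right)} \right)} - o{\left(P{\left(6 \right)},57 \right)} = \frac{2 \left(6 + 2 \left(-6\right)\right)}{60 + \left(6 + 2 \left(-6\right)\right)} - 2 \cdot 57 = \frac{2 \left(6 - 12\right)}{60 + \left(6 - 12\right)} - 114 = 2 \left(-6\right) \frac{1}{60 - 6} - 114 = 2 \left(-6\right) \frac{1}{54} - 114 = - \frac{2}{9} - 114 = - \frac{1028}{9}$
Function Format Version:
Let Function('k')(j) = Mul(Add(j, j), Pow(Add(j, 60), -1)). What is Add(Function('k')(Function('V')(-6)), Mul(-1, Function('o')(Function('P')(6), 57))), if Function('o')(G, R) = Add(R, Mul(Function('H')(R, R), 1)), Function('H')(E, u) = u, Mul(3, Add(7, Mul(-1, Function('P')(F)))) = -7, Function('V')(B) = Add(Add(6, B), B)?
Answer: Rational(-1028, 9) ≈ -114.22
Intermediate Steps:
Function('V')(B) = Add(6, Mul(2, B))
Function('P')(F) = Rational(28, 3) (Function('P')(F) = Add(7, Mul(Rational(-1, 3), -7)) = Add(7, Rational(7, 3)) = Rational(28, 3))
Function('k')(j) = Mul(2, j, Pow(Add(60, j), -1)) (Function('k')(j) = Mul(Mul(2, j), Pow(Add(60, j), -1)) = Mul(2, j, Pow(Add(60, j), -1)))
Function('o')(G, R) = Mul(2, R) (Function('o')(G, R) = Add(R, Mul(R, 1)) = Add(R, R) = Mul(2, R))
Add(Function('k')(Function('V')(-6)), Mul(-1, Function('o')(Function('P')(6), 57))) = Add(Mul(2, Add(6, Mul(2, -6)), Pow(Add(60, Add(6, Mul(2, -6))), -1)), Mul(-1, Mul(2, 57))) = Add(Mul(2, Add(6, -12), Pow(Add(60, Add(6, -12)), -1)), Mul(-1, 114)) = Add(Mul(2, -6, Pow(Add(60, -6), -1)), -114) = Add(Mul(2, -6, Pow(54, -1)), -114) = Add(Mul(2, -6, Rational(1, 54)), -114) = Add(Rational(-2, 9), -114) = Rational(-1028, 9)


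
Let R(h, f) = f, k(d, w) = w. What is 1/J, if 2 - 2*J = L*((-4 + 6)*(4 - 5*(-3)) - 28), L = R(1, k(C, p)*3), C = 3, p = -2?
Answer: 1/31 ≈ 0.032258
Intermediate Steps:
L = -6 (L = -2*3 = -6)
J = 31 (J = 1 - (-3)*((-4 + 6)*(4 - 5*(-3)) - 28) = 1 - (-3)*(2*(4 + 15) - 28) = 1 - (-3)*(2*19 - 28) = 1 - (-3)*(38 - 28) = 1 - (-3)*10 = 1 - 1/2*(-60) = 1 + 30 = 31)
1/J = 1/31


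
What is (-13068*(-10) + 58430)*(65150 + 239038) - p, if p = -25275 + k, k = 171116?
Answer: 57524846839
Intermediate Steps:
p = 145841 (p = -25275 + 171116 = 145841)
(-13068*(-10) + 58430)*(65150 + 239038) - p = (-13068*(-10) + 58430)*(65150 + 239038) - 1*145841 = (130680 + 58430)*304188 - 145841 = 189110*304188 - 145841 = 57524992680 - 145841 = 57524846839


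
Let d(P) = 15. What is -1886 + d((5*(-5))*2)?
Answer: -1871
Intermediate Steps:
-1886 + d((5*(-5))*2) = -1886 + 15 = -1871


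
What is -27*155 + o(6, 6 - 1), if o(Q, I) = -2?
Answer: -4187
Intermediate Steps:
-27*155 + o(6, 6 - 1) = -27*155 - 2 = -4185 - 2 = -4187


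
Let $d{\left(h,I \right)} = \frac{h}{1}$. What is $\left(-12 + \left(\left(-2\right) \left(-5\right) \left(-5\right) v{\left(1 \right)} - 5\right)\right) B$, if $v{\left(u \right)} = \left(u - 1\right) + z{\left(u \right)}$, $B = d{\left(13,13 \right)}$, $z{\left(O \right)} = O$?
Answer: $-871$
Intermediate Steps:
$d{\left(h,I \right)} = h$ ($d{\left(h,I \right)} = h 1 = h$)
$B = 13$
$v{\left(u \right)} = -1 + 2 u$ ($v{\left(u \right)} = \left(u - 1\right) + u = \left(-1 + u\right) + u = -1 + 2 u$)
$\left(-12 + \left(\left(-2\right) \left(-5\right) \left(-5\right) v{\left(1 \right)} - 5\right)\right) B = \left(-12 + \left(\left(-2\right) \left(-5\right) \left(-5\right) \left(-1 + 2 \cdot 1\right) - 5\right)\right) 13 = \left(-12 + \left(10 \left(-5\right) \left(-1 + 2\right) - 5\right)\right) 13 = \left(-12 - 55\right) 13 = \left(-67\right) 13 = -871$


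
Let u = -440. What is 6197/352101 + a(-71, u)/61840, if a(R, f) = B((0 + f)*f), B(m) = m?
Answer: 856874701/272174073 ≈ 3.1483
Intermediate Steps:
a(R, f) = f² (a(R, f) = (0 + f)*f = f*f = f²)
6197/352101 + a(-71, u)/61840 = 6197/352101 + (-440)²/61840 = 6197*(1/352101) + 193600*(1/61840) = 6197/352101 + 2420/773 = 856874701/272174073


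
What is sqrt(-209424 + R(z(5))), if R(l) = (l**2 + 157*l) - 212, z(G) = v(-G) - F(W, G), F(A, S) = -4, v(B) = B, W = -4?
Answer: 8*I*sqrt(3278) ≈ 458.03*I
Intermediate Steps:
z(G) = 4 - G (z(G) = -G - 1*(-4) = -G + 4 = 4 - G)
R(l) = -212 + l**2 + 157*l
sqrt(-209424 + R(z(5))) = sqrt(-209424 + (-212 + (4 - 1*5)**2 + 157*(4 - 1*5))) = sqrt(-209424 + (-212 + (4 - 5)**2 + 157*(4 - 5))) = sqrt(-209424 + (-212 + (-1)**2 + 157*(-1))) = sqrt(-209424 + (-212 + 1 - 157)) = sqrt(-209424 - 368) = sqrt(-209792) = 8*I*sqrt(3278)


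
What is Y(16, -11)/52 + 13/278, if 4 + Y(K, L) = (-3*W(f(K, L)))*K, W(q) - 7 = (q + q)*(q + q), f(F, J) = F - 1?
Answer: -3025861/3614 ≈ -837.26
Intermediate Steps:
f(F, J) = -1 + F
W(q) = 7 + 4*q² (W(q) = 7 + (q + q)*(q + q) = 7 + (2*q)*(2*q) = 7 + 4*q²)
Y(K, L) = -4 + K*(-21 - 12*(-1 + K)²) (Y(K, L) = -4 + (-3*(7 + 4*(-1 + K)²))*K = -4 + (-21 - 12*(-1 + K)²)*K = -4 + K*(-21 - 12*(-1 + K)²))
Y(16, -11)/52 + 13/278 = (-4 - 3*16*(7 + 4*(-1 + 16)²))/52 + 13/278 = (-4 - 3*16*(7 + 4*15²))*(1/52) + 13*(1/278) = (-4 - 3*16*(7 + 4*225))*(1/52) + 13/278 = (-4 - 3*16*(7 + 900))*(1/52) + 13/278 = (-4 - 3*16*907)*(1/52) + 13/278 = (-4 - 43536)*(1/52) + 13/278 = -43540*1/52 + 13/278 = -10885/13 + 13/278 = -3025861/3614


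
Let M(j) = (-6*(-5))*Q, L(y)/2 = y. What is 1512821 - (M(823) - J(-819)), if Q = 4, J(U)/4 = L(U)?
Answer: 1506149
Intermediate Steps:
L(y) = 2*y
J(U) = 8*U (J(U) = 4*(2*U) = 8*U)
M(j) = 120 (M(j) = -6*(-5)*4 = 30*4 = 120)
1512821 - (M(823) - J(-819)) = 1512821 - (120 - 8*(-819)) = 1512821 - (120 - 1*(-6552)) = 1512821 - (120 + 6552) = 1512821 - 1*6672 = 1512821 - 6672 = 1506149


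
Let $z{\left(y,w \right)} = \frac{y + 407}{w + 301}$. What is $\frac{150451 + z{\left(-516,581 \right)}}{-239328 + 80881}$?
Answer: $- \frac{132697673}{139750254} \approx -0.94953$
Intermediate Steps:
$z{\left(y,w \right)} = \frac{407 + y}{301 + w}$
$\frac{150451 + z{\left(-516,581 \right)}}{-239328 + 80881} = \frac{150451 + \frac{407 - 516}{301 + 581}}{-239328 + 80881} = \frac{150451 + \frac{1}{882} \left(-109\right)}{-158447} = \left(150451 + \frac{1}{882} \left(-109\right)\right) \left(- \frac{1}{158447}\right) = \left(150451 - \frac{109}{882}\right) \left(- \frac{1}{158447}\right) = \frac{132697673}{882} \left(- \frac{1}{158447}\right) = - \frac{132697673}{139750254}$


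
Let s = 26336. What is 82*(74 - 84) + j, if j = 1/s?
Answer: -21595519/26336 ≈ -820.00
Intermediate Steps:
j = 1/26336 ≈ 3.7971e-5
82*(74 - 84) + j = 82*(74 - 84) + 1/26336 = 82*(-10) + 1/26336 = -820 + 1/26336 = -21595519/26336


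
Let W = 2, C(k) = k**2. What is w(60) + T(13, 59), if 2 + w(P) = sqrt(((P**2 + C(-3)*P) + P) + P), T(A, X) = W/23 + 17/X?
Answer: -2205/1357 + 2*sqrt(1065) ≈ 63.644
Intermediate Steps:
T(A, X) = 2/23 + 17/X
w(P) = -2 + sqrt(P**2 + 11*P) (w(P) = -2 + sqrt(((P**2 + (-3)**2*P) + P) + P) = -2 + sqrt(((P**2 + 9*P) + P) + P) = -2 + sqrt((P**2 + 10*P) + P) = -2 + sqrt(P**2 + 11*P))
w(60) + T(13, 59) = (-2 + sqrt(60*(11 + 60))) + (2/23 + 17/59) = (-2 + sqrt(60*71)) + (2/23 + 17*(1/59)) = (-2 + sqrt(4260)) + (2/23 + 17/59) = (-2 + 2*sqrt(1065)) + 509/1357 = -2205/1357 + 2*sqrt(1065)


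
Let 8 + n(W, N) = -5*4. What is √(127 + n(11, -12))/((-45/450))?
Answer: -30*√11 ≈ -99.499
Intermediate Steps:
n(W, N) = -28 (n(W, N) = -8 - 5*4 = -8 - 20 = -28)
√(127 + n(11, -12))/((-45/450)) = √(127 - 28)/((-45/450)) = √99/((-45*1/450)) = (3*√11)/(-⅒) = (3*√11)*(-10) = -30*√11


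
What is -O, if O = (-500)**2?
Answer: -250000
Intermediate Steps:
O = 250000
-O = -1*250000 = -250000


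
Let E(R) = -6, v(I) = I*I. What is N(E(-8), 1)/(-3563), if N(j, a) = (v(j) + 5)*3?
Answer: -123/3563 ≈ -0.034521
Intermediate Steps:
v(I) = I²
N(j, a) = 15 + 3*j² (N(j, a) = (j² + 5)*3 = (5 + j²)*3 = 15 + 3*j²)
N(E(-8), 1)/(-3563) = (15 + 3*(-6)²)/(-3563) = (15 + 3*36)*(-1/3563) = (15 + 108)*(-1/3563) = 123*(-1/3563) = -123/3563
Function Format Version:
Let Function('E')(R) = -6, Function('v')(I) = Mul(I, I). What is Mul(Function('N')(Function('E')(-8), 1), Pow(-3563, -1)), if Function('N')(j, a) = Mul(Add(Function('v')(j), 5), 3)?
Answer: Rational(-123, 3563) ≈ -0.034521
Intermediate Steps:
Function('v')(I) = Pow(I, 2)
Function('N')(j, a) = Add(15, Mul(3, Pow(j, 2))) (Function('N')(j, a) = Mul(Add(Pow(j, 2), 5), 3) = Mul(Add(5, Pow(j, 2)), 3) = Add(15, Mul(3, Pow(j, 2))))
Mul(Function('N')(Function('E')(-8), 1), Pow(-3563, -1)) = Mul(Add(15, Mul(3, Pow(-6, 2))), Pow(-3563, -1)) = Mul(Add(15, Mul(3, 36)), Rational(-1, 3563)) = Mul(Add(15, 108), Rational(-1, 3563)) = Mul(123, Rational(-1, 3563)) = Rational(-123, 3563)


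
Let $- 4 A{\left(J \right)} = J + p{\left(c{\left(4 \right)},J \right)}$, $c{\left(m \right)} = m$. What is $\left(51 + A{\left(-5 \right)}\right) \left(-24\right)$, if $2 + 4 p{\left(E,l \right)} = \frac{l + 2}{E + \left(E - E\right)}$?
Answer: $- \frac{10065}{8} \approx -1258.1$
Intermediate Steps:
$p{\left(E,l \right)} = - \frac{1}{2} + \frac{2 + l}{4 E}$ ($p{\left(E,l \right)} = - \frac{1}{2} + \frac{\left(l + 2\right) \frac{1}{E + \left(E - E\right)}}{4} = - \frac{1}{2} + \frac{\left(2 + l\right) \frac{1}{E + 0}}{4} = - \frac{1}{2} + \frac{\left(2 + l\right) \frac{1}{E}}{4} = - \frac{1}{2} + \frac{\frac{1}{E} \left(2 + l\right)}{4} = - \frac{1}{2} + \frac{2 + l}{4 E}$)
$A{\left(J \right)} = \frac{3}{32} - \frac{17 J}{64}$ ($A{\left(J \right)} = - \frac{J + \frac{2 + J - 8}{4 \cdot 4}}{4} = - \frac{J + \frac{1}{4} \cdot \frac{1}{4} \left(2 + J - 8\right)}{4} = - \frac{J + \frac{1}{4} \cdot \frac{1}{4} \left(-6 + J\right)}{4} = - \frac{J + \left(- \frac{3}{8} + \frac{J}{16}\right)}{4} = - \frac{- \frac{3}{8} + \frac{17 J}{16}}{4} = \frac{3}{32} - \frac{17 J}{64}$)
$\left(51 + A{\left(-5 \right)}\right) \left(-24\right) = \left(51 + \left(\frac{3}{32} - - \frac{85}{64}\right)\right) \left(-24\right) = \left(51 + \left(\frac{3}{32} + \frac{85}{64}\right)\right) \left(-24\right) = \left(51 + \frac{91}{64}\right) \left(-24\right) = \frac{3355}{64} \left(-24\right) = - \frac{10065}{8}$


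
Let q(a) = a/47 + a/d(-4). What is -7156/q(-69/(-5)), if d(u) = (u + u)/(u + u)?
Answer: -420415/828 ≈ -507.75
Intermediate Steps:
d(u) = 1 (d(u) = (2*u)/((2*u)) = (2*u)*(1/(2*u)) = 1)
q(a) = 48*a/47 (q(a) = a/47 + a/1 = a*(1/47) + a*1 = a/47 + a = 48*a/47)
-7156/q(-69/(-5)) = -7156/(48*(-69/(-5))/47) = -7156/(48*(-69*(-⅕))/47) = -7156/((48/47)*(69/5)) = -7156/3312/235 = -7156*235/3312 = -420415/828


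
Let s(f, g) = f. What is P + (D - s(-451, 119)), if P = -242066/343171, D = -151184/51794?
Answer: 3975872058103/8887099387 ≈ 447.38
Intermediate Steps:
D = -75592/25897 (D = -151184*1/51794 = -75592/25897 ≈ -2.9189)
P = -242066/343171 (P = -242066*1/343171 = -242066/343171 ≈ -0.70538)
P + (D - s(-451, 119)) = -242066/343171 + (-75592/25897 - 1*(-451)) = -242066/343171 + (-75592/25897 + 451) = -242066/343171 + 11603955/25897 = 3975872058103/8887099387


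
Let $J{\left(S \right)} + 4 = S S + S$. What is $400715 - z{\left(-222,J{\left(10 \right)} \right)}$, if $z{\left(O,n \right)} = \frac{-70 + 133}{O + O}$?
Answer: $\frac{59305841}{148} \approx 4.0072 \cdot 10^{5}$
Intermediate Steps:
$J{\left(S \right)} = -4 + S + S^{2}$ ($J{\left(S \right)} = -4 + \left(S S + S\right) = -4 + \left(S^{2} + S\right) = -4 + \left(S + S^{2}\right) = -4 + S + S^{2}$)
$z{\left(O,n \right)} = \frac{63}{2 O}$
$400715 - z{\left(-222,J{\left(10 \right)} \right)} = 400715 - \frac{63}{2 \left(-222\right)} = 400715 - \frac{63}{2} \left(- \frac{1}{222}\right) = 400715 - - \frac{21}{148} = 400715 + \frac{21}{148} = \frac{59305841}{148}$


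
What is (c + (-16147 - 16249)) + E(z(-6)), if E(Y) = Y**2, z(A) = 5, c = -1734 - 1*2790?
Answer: -36895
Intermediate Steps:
c = -4524 (c = -1734 - 2790 = -4524)
(c + (-16147 - 16249)) + E(z(-6)) = (-4524 + (-16147 - 16249)) + 5**2 = (-4524 - 32396) + 25 = -36920 + 25 = -36895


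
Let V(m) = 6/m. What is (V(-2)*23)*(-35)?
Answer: 2415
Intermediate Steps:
(V(-2)*23)*(-35) = ((6/(-2))*23)*(-35) = ((6*(-½))*23)*(-35) = -3*23*(-35) = -69*(-35) = 2415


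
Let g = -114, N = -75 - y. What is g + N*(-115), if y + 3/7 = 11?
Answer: 68087/7 ≈ 9726.7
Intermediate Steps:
y = 74/7 (y = -3/7 + 11 = 74/7 ≈ 10.571)
N = -599/7 (N = -75 - 1*74/7 = -75 - 74/7 = -599/7 ≈ -85.571)
g + N*(-115) = -114 - 599/7*(-115) = -114 + 68885/7 = 68087/7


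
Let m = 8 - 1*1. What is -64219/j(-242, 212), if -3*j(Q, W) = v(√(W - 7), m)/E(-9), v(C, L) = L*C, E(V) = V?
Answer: -1733913*√205/1435 ≈ -17300.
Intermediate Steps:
m = 7 (m = 8 - 1 = 7)
v(C, L) = C*L
j(Q, W) = 7*√(-7 + W)/27 (j(Q, W) = -√(W - 7)*7/(3*(-9)) = -√(-7 + W)*7*(-1)/(3*9) = -7*√(-7 + W)*(-1)/(3*9) = -(-7)*√(-7 + W)/27 = 7*√(-7 + W)/27)
-64219/j(-242, 212) = -64219*27/(7*√(-7 + 212)) = -64219*27*√205/1435 = -1733913*√205/1435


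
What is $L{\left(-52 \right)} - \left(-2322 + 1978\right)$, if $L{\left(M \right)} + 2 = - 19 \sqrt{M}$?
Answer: $342 - 38 i \sqrt{13} \approx 342.0 - 137.01 i$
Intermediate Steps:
$L{\left(M \right)} = -2 - 19 \sqrt{M}$
$L{\left(-52 \right)} - \left(-2322 + 1978\right) = \left(-2 - 19 \sqrt{-52}\right) - \left(-2322 + 1978\right) = \left(-2 - 19 \cdot 2 i \sqrt{13}\right) - -344 = \left(-2 - 38 i \sqrt{13}\right) + 344 = 342 - 38 i \sqrt{13}$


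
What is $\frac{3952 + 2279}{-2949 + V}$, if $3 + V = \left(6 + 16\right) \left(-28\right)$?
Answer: $- \frac{6231}{3568} \approx -1.7464$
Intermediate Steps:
$V = -619$ ($V = -3 + \left(6 + 16\right) \left(-28\right) = -3 + 22 \left(-28\right) = -3 - 616 = -619$)
$\frac{3952 + 2279}{-2949 + V} = \frac{3952 + 2279}{-2949 - 619} = \frac{6231}{-3568} = 6231 \left(- \frac{1}{3568}\right) = - \frac{6231}{3568}$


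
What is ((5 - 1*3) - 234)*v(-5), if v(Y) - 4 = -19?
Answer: 3480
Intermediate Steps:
v(Y) = -15 (v(Y) = 4 - 19 = -15)
((5 - 1*3) - 234)*v(-5) = ((5 - 1*3) - 234)*(-15) = ((5 - 3) - 234)*(-15) = (2 - 234)*(-15) = -232*(-15) = 3480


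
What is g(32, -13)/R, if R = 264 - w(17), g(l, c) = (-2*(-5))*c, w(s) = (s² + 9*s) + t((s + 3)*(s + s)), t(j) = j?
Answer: 5/33 ≈ 0.15152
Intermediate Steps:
w(s) = s² + 9*s + 2*s*(3 + s) (w(s) = (s² + 9*s) + (s + 3)*(s + s) = (s² + 9*s) + (3 + s)*(2*s) = (s² + 9*s) + 2*s*(3 + s) = s² + 9*s + 2*s*(3 + s))
g(l, c) = 10*c
R = -858 (R = 264 - 3*17*(5 + 17) = 264 - 3*17*22 = 264 - 1*1122 = 264 - 1122 = -858)
g(32, -13)/R = (10*(-13))/(-858) = -130*(-1/858) = 5/33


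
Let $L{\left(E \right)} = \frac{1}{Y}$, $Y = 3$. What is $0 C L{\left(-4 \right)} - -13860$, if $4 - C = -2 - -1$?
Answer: $13860$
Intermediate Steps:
$C = 5$ ($C = 4 - \left(-2 - -1\right) = 4 - \left(-2 + 1\right) = 4 - -1 = 4 + 1 = 5$)
$L{\left(E \right)} = \frac{1}{3}$
$0 C L{\left(-4 \right)} - -13860 = 0 \cdot 5 \cdot \frac{1}{3} - -13860 = 0 \cdot \frac{1}{3} + 13860 = 0 + 13860 = 13860$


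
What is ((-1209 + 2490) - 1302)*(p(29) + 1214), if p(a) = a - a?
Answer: -25494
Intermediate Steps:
p(a) = 0
((-1209 + 2490) - 1302)*(p(29) + 1214) = ((-1209 + 2490) - 1302)*(0 + 1214) = (1281 - 1302)*1214 = -21*1214 = -25494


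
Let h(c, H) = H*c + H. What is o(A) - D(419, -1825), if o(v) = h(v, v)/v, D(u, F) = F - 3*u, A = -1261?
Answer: 1822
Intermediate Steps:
h(c, H) = H + H*c
o(v) = 1 + v (o(v) = (v*(1 + v))/v = 1 + v)
o(A) - D(419, -1825) = (1 - 1261) - (-1825 - 3*419) = -1260 - (-1825 - 1257) = -1260 - 1*(-3082) = -1260 + 3082 = 1822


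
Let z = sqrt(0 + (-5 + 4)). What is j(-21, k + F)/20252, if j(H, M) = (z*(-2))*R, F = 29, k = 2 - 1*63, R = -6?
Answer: 3*I/5063 ≈ 0.00059253*I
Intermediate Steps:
z = I (z = sqrt(0 - 1) = sqrt(-1) = I ≈ 1.0*I)
k = -61 (k = 2 - 63 = -61)
j(H, M) = 12*I (j(H, M) = (I*(-2))*(-6) = -2*I*(-6) = 12*I)
j(-21, k + F)/20252 = (12*I)/20252 = (12*I)*(1/20252) = 3*I/5063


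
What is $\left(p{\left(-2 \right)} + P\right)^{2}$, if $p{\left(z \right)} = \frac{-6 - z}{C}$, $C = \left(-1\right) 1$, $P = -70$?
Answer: $4356$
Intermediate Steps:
$C = -1$
$p{\left(z \right)} = 6 + z$ ($p{\left(z \right)} = \frac{-6 - z}{-1} = \left(-6 - z\right) \left(-1\right) = 6 + z$)
$\left(p{\left(-2 \right)} + P\right)^{2} = \left(\left(6 - 2\right) - 70\right)^{2} = \left(4 - 70\right)^{2} = \left(-66\right)^{2} = 4356$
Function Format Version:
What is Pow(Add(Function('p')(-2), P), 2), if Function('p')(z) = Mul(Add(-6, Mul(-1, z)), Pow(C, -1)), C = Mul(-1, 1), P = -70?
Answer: 4356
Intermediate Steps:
C = -1
Function('p')(z) = Add(6, z) (Function('p')(z) = Mul(Add(-6, Mul(-1, z)), Pow(-1, -1)) = Mul(Add(-6, Mul(-1, z)), -1) = Add(6, z))
Pow(Add(Function('p')(-2), P), 2) = Pow(Add(Add(6, -2), -70), 2) = Pow(Add(4, -70), 2) = Pow(-66, 2) = 4356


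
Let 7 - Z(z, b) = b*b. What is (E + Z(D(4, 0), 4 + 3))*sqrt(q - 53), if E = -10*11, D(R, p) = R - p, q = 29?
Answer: -304*I*sqrt(6) ≈ -744.64*I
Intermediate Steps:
Z(z, b) = 7 - b**2 (Z(z, b) = 7 - b*b = 7 - b**2)
E = -110
(E + Z(D(4, 0), 4 + 3))*sqrt(q - 53) = (-110 + (7 - (4 + 3)**2))*sqrt(29 - 53) = (-110 + (7 - 1*7**2))*sqrt(-24) = (-110 + (7 - 1*49))*(2*I*sqrt(6)) = (-110 + (7 - 49))*(2*I*sqrt(6)) = (-110 - 42)*(2*I*sqrt(6)) = -304*I*sqrt(6)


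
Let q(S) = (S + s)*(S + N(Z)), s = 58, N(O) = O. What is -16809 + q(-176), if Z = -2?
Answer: 4195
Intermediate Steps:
q(S) = (-2 + S)*(58 + S) (q(S) = (S + 58)*(S - 2) = (58 + S)*(-2 + S) = (-2 + S)*(58 + S))
-16809 + q(-176) = -16809 + (-116 + (-176)**2 + 56*(-176)) = -16809 + (-116 + 30976 - 9856) = -16809 + 21004 = 4195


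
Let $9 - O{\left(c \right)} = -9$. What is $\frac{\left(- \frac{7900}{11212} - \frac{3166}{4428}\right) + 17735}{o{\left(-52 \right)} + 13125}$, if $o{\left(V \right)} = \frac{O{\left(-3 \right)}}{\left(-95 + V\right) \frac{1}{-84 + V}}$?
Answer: $\frac{5392538105479}{3996196103322} \approx 1.3494$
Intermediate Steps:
$O{\left(c \right)} = 18$ ($O{\left(c \right)} = 9 - -9 = 9 + 9 = 18$)
$o{\left(V \right)} = \frac{18 \left(-84 + V\right)}{-95 + V}$ ($o{\left(V \right)} = \frac{18}{\left(-95 + V\right) \frac{1}{-84 + V}} = \frac{18}{\frac{1}{-84 + V} \left(-95 + V\right)} = 18 \frac{-84 + V}{-95 + V} = \frac{18 \left(-84 + V\right)}{-95 + V}$)
$\frac{\left(- \frac{7900}{11212} - \frac{3166}{4428}\right) + 17735}{o{\left(-52 \right)} + 13125} = \frac{\left(- \frac{7900}{11212} - \frac{3166}{4428}\right) + 17735}{\frac{18 \left(-84 - 52\right)}{-95 - 52} + 13125} = \frac{\left(\left(-7900\right) \frac{1}{11212} - \frac{1583}{2214}\right) + 17735}{18 \frac{1}{-147} \left(-136\right) + 13125} = \frac{\left(- \frac{1975}{2803} - \frac{1583}{2214}\right) + 17735}{18 \left(- \frac{1}{147}\right) \left(-136\right) + 13125} = \frac{- \frac{8809799}{6205842} + 17735}{\frac{816}{49} + 13125} = \frac{110051798071}{6205842 \cdot \frac{643941}{49}} = \frac{110051798071}{6205842} \cdot \frac{49}{643941} = \frac{5392538105479}{3996196103322}$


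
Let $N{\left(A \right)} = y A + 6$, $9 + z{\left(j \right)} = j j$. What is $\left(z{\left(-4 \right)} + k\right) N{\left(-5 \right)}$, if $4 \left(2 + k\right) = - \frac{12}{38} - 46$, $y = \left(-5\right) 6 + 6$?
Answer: $- \frac{15750}{19} \approx -828.95$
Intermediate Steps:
$y = -24$ ($y = -30 + 6 = -24$)
$z{\left(j \right)} = -9 + j^{2}$ ($z{\left(j \right)} = -9 + j j = -9 + j^{2}$)
$N{\left(A \right)} = 6 - 24 A$ ($N{\left(A \right)} = - 24 A + 6 = 6 - 24 A$)
$k = - \frac{258}{19}$ ($k = -2 + \frac{- \frac{12}{38} - 46}{4} = -2 + \frac{\left(-12\right) \frac{1}{38} - 46}{4} = -2 + \frac{- \frac{6}{19} - 46}{4} = -2 + \frac{1}{4} \left(- \frac{880}{19}\right) = -2 - \frac{220}{19} = - \frac{258}{19} \approx -13.579$)
$\left(z{\left(-4 \right)} + k\right) N{\left(-5 \right)} = \left(\left(-9 + \left(-4\right)^{2}\right) - \frac{258}{19}\right) \left(6 - -120\right) = \left(\left(-9 + 16\right) - \frac{258}{19}\right) \left(6 + 120\right) = \left(7 - \frac{258}{19}\right) 126 = \left(- \frac{125}{19}\right) 126 = - \frac{15750}{19}$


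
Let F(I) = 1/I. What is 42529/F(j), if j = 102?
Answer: 4337958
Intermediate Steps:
42529/F(j) = 42529/(1/102) = 42529*102 = 4337958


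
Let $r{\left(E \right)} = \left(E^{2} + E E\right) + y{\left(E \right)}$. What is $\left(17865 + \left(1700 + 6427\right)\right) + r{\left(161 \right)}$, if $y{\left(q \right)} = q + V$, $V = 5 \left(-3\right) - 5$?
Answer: $77975$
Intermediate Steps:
$V = -20$ ($V = -15 - 5 = -20$)
$y{\left(q \right)} = -20 + q$ ($y{\left(q \right)} = q - 20 = -20 + q$)
$r{\left(E \right)} = -20 + E + 2 E^{2}$ ($r{\left(E \right)} = \left(E^{2} + E E\right) + \left(-20 + E\right) = \left(E^{2} + E^{2}\right) + \left(-20 + E\right) = 2 E^{2} + \left(-20 + E\right) = -20 + E + 2 E^{2}$)
$\left(17865 + \left(1700 + 6427\right)\right) + r{\left(161 \right)} = \left(17865 + \left(1700 + 6427\right)\right) + \left(-20 + 161 + 2 \cdot 161^{2}\right) = \left(17865 + 8127\right) + \left(-20 + 161 + 2 \cdot 25921\right) = 25992 + \left(-20 + 161 + 51842\right) = 25992 + 51983 = 77975$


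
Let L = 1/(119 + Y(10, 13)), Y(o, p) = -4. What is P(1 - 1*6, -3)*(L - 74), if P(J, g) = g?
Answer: 25527/115 ≈ 221.97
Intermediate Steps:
L = 1/115 (L = 1/(119 - 4) = 1/115 ≈ 0.0086956)
P(1 - 1*6, -3)*(L - 74) = -3*(1/115 - 74) = -3*(-8509/115) = 25527/115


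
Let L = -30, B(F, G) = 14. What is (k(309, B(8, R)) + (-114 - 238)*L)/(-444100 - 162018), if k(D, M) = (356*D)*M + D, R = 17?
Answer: -1550925/606118 ≈ -2.5588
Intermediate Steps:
k(D, M) = D + 356*D*M (k(D, M) = 356*D*M + D = D + 356*D*M)
(k(309, B(8, R)) + (-114 - 238)*L)/(-444100 - 162018) = (309*(1 + 356*14) + (-114 - 238)*(-30))/(-444100 - 162018) = (309*(1 + 4984) - 352*(-30))/(-606118) = (309*4985 + 10560)*(-1/606118) = (1540365 + 10560)*(-1/606118) = 1550925*(-1/606118) = -1550925/606118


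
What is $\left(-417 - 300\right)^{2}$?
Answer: $514089$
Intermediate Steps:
$\left(-417 - 300\right)^{2} = \left(-717\right)^{2} = 514089$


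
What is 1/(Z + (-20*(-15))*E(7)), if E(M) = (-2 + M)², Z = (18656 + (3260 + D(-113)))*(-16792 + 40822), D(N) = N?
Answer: 1/523933590 ≈ 1.9086e-9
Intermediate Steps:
Z = 523926090 (Z = (18656 + (3260 - 113))*(-16792 + 40822) = (18656 + 3147)*24030 = 21803*24030 = 523926090)
1/(Z + (-20*(-15))*E(7)) = 1/(523926090 + (-20*(-15))*(-2 + 7)²) = 1/(523926090 + 300*5²) = 1/(523926090 + 300*25) = 1/(523926090 + 7500) = 1/523933590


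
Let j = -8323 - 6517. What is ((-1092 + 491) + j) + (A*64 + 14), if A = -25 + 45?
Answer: -14147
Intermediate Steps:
j = -14840
A = 20
((-1092 + 491) + j) + (A*64 + 14) = ((-1092 + 491) - 14840) + (20*64 + 14) = (-601 - 14840) + (1280 + 14) = -15441 + 1294 = -14147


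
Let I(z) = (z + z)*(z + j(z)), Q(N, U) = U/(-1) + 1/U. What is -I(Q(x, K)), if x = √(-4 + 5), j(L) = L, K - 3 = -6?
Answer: -256/9 ≈ -28.444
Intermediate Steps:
K = -3 (K = 3 - 6 = -3)
x = 1 (x = √1 = 1)
Q(N, U) = 1/U - U (Q(N, U) = U*(-1) + 1/U = -U + 1/U = 1/U - U)
I(z) = 4*z² (I(z) = (z + z)*(z + z) = (2*z)*(2*z) = 4*z²)
-I(Q(x, K)) = -4*(1/(-3) - 1*(-3))² = -4*(-⅓ + 3)² = -4*(8/3)² = -4*64/9 = -1*256/9 = -256/9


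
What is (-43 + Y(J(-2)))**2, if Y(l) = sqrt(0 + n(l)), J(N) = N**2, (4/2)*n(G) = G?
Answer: (43 - sqrt(2))**2 ≈ 1729.4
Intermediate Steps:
n(G) = G/2
Y(l) = sqrt(2)*sqrt(l)/2 (Y(l) = sqrt(0 + l/2) = sqrt(l/2) = sqrt(2)*sqrt(l)/2)
(-43 + Y(J(-2)))**2 = (-43 + sqrt(2)*sqrt((-2)**2)/2)**2 = (-43 + sqrt(2)*sqrt(4)/2)**2 = (-43 + (1/2)*sqrt(2)*2)**2 = (-43 + sqrt(2))**2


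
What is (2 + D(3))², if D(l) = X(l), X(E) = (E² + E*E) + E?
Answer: 529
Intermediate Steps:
X(E) = E + 2*E² (X(E) = (E² + E²) + E = 2*E² + E = E + 2*E²)
D(l) = l*(1 + 2*l)
(2 + D(3))² = (2 + 3*(1 + 2*3))² = (2 + 3*(1 + 6))² = (2 + 3*7)² = (2 + 21)² = 23² = 529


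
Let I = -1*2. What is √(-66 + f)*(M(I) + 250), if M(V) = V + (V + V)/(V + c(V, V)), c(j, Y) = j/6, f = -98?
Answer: 3496*I*√41/7 ≈ 3197.9*I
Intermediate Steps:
I = -2
c(j, Y) = j/6 (c(j, Y) = j*(⅙) = j/6)
M(V) = 12/7 + V (M(V) = V + (V + V)/(V + V/6) = V + (2*V)/((7*V/6)) = V + (2*V)*(6/(7*V)) = V + 12/7 = 12/7 + V)
√(-66 + f)*(M(I) + 250) = √(-66 - 98)*((12/7 - 2) + 250) = √(-164)*(-2/7 + 250) = (2*I*√41)*(1748/7) = 3496*I*√41/7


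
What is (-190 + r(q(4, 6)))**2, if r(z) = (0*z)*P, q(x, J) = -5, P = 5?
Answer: 36100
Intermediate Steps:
r(z) = 0 (r(z) = (0*z)*5 = 0*5 = 0)
(-190 + r(q(4, 6)))**2 = (-190 + 0)**2 = (-190)**2 = 36100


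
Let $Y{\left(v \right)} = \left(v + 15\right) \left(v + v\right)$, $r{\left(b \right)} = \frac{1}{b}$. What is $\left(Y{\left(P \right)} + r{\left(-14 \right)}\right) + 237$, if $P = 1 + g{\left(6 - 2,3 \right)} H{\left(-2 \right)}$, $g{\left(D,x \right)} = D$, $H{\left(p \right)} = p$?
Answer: $\frac{1749}{14} \approx 124.93$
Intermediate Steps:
$P = -7$ ($P = 1 + \left(6 - 2\right) \left(-2\right) = 1 + 4 \left(-2\right) = 1 - 8 = -7$)
$Y{\left(v \right)} = 2 v \left(15 + v\right)$ ($Y{\left(v \right)} = \left(15 + v\right) 2 v = 2 v \left(15 + v\right)$)
$\left(Y{\left(P \right)} + r{\left(-14 \right)}\right) + 237 = \left(2 \left(-7\right) \left(15 - 7\right) + \frac{1}{-14}\right) + 237 = \left(2 \left(-7\right) 8 - \frac{1}{14}\right) + 237 = \left(-112 - \frac{1}{14}\right) + 237 = - \frac{1569}{14} + 237 = \frac{1749}{14}$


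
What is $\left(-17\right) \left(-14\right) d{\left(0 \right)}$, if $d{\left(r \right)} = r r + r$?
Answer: $0$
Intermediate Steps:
$d{\left(r \right)} = r + r^{2}$ ($d{\left(r \right)} = r^{2} + r = r + r^{2}$)
$\left(-17\right) \left(-14\right) d{\left(0 \right)} = \left(-17\right) \left(-14\right) 0 \left(1 + 0\right) = 238 \cdot 0 \cdot 1 = 238 \cdot 0 = 0$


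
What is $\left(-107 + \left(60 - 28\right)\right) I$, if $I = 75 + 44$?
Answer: $-8925$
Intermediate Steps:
$I = 119$
$\left(-107 + \left(60 - 28\right)\right) I = \left(-107 + \left(60 - 28\right)\right) 119 = \left(-107 + 32\right) 119 = \left(-75\right) 119 = -8925$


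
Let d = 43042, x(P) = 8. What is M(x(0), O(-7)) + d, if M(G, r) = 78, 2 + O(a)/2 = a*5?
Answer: 43120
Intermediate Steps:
O(a) = -4 + 10*a (O(a) = -4 + 2*(a*5) = -4 + 2*(5*a) = -4 + 10*a)
M(x(0), O(-7)) + d = 78 + 43042 = 43120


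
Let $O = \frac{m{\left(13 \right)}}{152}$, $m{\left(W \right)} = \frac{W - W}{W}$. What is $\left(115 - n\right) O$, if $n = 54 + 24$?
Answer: $0$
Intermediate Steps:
$n = 78$
$m{\left(W \right)} = 0$ ($m{\left(W \right)} = \frac{0}{W} = 0$)
$O = 0$ ($O = \frac{0}{152} = 0 \cdot \frac{1}{152} = 0$)
$\left(115 - n\right) O = \left(115 - 78\right) 0 = 37 \cdot 0 = 0$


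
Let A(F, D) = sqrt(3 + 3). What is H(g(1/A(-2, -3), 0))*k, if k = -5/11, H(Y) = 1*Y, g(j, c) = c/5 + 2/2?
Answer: -5/11 ≈ -0.45455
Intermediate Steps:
A(F, D) = sqrt(6)
g(j, c) = 1 + c/5 (g(j, c) = c*(1/5) + 2*(1/2) = c/5 + 1 = 1 + c/5)
H(Y) = Y
k = -5/11 (k = -5*1/11 = -5/11 ≈ -0.45455)
H(g(1/A(-2, -3), 0))*k = (1 + (1/5)*0)*(-5/11) = (1 + 0)*(-5/11) = 1*(-5/11) = -5/11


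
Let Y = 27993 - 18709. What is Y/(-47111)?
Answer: -9284/47111 ≈ -0.19707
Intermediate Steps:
Y = 9284
Y/(-47111) = 9284/(-47111) = 9284*(-1/47111) = -9284/47111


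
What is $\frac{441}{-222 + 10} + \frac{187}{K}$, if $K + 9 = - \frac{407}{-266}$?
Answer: $- \frac{11421571}{421244} \approx -27.114$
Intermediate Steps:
$K = - \frac{1987}{266}$ ($K = -9 - \frac{407}{-266} = -9 - - \frac{407}{266} = -9 + \frac{407}{266} = - \frac{1987}{266} \approx -7.4699$)
$\frac{441}{-222 + 10} + \frac{187}{K} = \frac{441}{-222 + 10} + \frac{187}{- \frac{1987}{266}} = \frac{441}{-212} + 187 \left(- \frac{266}{1987}\right) = 441 \left(- \frac{1}{212}\right) - \frac{49742}{1987} = - \frac{441}{212} - \frac{49742}{1987} = - \frac{11421571}{421244}$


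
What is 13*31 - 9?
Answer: 394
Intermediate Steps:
13*31 - 9 = 403 - 9 = 394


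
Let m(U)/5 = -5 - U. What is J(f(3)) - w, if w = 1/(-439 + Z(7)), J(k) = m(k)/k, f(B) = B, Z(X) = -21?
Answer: -18397/1380 ≈ -13.331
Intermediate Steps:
m(U) = -25 - 5*U (m(U) = 5*(-5 - U) = -25 - 5*U)
J(k) = (-25 - 5*k)/k
w = -1/460 (w = 1/(-439 - 21) = 1/(-460) = -1/460 ≈ -0.0021739)
J(f(3)) - w = (-5 - 25/3) - 1*(-1/460) = (-5 - 25*⅓) + 1/460 = (-5 - 25/3) + 1/460 = -40/3 + 1/460 = -18397/1380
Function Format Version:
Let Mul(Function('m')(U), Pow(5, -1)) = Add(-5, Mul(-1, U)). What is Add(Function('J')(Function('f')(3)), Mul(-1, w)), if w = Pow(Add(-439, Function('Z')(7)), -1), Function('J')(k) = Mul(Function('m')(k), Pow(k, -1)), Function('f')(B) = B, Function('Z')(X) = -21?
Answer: Rational(-18397, 1380) ≈ -13.331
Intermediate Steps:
Function('m')(U) = Add(-25, Mul(-5, U)) (Function('m')(U) = Mul(5, Add(-5, Mul(-1, U))) = Add(-25, Mul(-5, U)))
Function('J')(k) = Mul(Pow(k, -1), Add(-25, Mul(-5, k))) (Function('J')(k) = Mul(Add(-25, Mul(-5, k)), Pow(k, -1)) = Mul(Pow(k, -1), Add(-25, Mul(-5, k))))
w = Rational(-1, 460) (w = Pow(Add(-439, -21), -1) = Pow(-460, -1) = Rational(-1, 460) ≈ -0.0021739)
Add(Function('J')(Function('f')(3)), Mul(-1, w)) = Add(Add(-5, Mul(-25, Pow(3, -1))), Mul(-1, Rational(-1, 460))) = Add(Add(-5, Mul(-25, Rational(1, 3))), Rational(1, 460)) = Add(Add(-5, Rational(-25, 3)), Rational(1, 460)) = Add(Rational(-40, 3), Rational(1, 460)) = Rational(-18397, 1380)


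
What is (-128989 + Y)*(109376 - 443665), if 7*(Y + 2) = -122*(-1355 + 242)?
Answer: 36635734377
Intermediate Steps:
Y = 19396 (Y = -2 + (-122*(-1355 + 242))/7 = -2 + (-122*(-1113))/7 = -2 + (1/7)*135786 = -2 + 19398 = 19396)
(-128989 + Y)*(109376 - 443665) = (-128989 + 19396)*(109376 - 443665) = -109593*(-334289) = 36635734377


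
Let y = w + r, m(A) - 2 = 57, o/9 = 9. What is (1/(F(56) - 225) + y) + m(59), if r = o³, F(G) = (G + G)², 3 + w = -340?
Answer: 6543323084/12319 ≈ 5.3116e+5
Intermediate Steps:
w = -343 (w = -3 - 340 = -343)
o = 81 (o = 9*9 = 81)
m(A) = 59 (m(A) = 2 + 57 = 59)
F(G) = 4*G² (F(G) = (2*G)² = 4*G²)
r = 531441 (r = 81³ = 531441)
y = 531098 (y = -343 + 531441 = 531098)
(1/(F(56) - 225) + y) + m(59) = (1/(4*56² - 225) + 531098) + 59 = (1/(4*3136 - 225) + 531098) + 59 = (1/(12544 - 225) + 531098) + 59 = (1/12319 + 531098) + 59 = 6542596263/12319 + 59 = 6543323084/12319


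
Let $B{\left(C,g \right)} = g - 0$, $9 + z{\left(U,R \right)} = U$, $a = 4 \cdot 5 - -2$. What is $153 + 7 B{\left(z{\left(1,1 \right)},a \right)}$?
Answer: $307$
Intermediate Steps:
$a = 22$ ($a = 20 + 2 = 22$)
$z{\left(U,R \right)} = -9 + U$
$B{\left(C,g \right)} = g$ ($B{\left(C,g \right)} = g + 0 = g$)
$153 + 7 B{\left(z{\left(1,1 \right)},a \right)} = 153 + 7 \cdot 22 = 153 + 154 = 307$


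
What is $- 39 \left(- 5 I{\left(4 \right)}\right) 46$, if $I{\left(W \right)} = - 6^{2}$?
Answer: $-322920$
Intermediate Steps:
$I{\left(W \right)} = -36$ ($I{\left(W \right)} = \left(-1\right) 36 = -36$)
$- 39 \left(- 5 I{\left(4 \right)}\right) 46 = - 39 \left(\left(-5\right) \left(-36\right)\right) 46 = \left(-39\right) 180 \cdot 46 = \left(-7020\right) 46 = -322920$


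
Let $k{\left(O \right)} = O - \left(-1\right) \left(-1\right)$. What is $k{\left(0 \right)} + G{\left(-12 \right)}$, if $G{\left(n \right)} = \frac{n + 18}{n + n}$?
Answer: $- \frac{5}{4} \approx -1.25$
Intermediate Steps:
$k{\left(O \right)} = -1 + O$ ($k{\left(O \right)} = O - 1 = -1 + O$)
$G{\left(n \right)} = \frac{18 + n}{2 n}$
$k{\left(0 \right)} + G{\left(-12 \right)} = \left(-1 + 0\right) + \frac{18 - 12}{2 \left(-12\right)} = -1 + \frac{1}{2} \left(- \frac{1}{12}\right) 6 = -1 - \frac{1}{4} = - \frac{5}{4}$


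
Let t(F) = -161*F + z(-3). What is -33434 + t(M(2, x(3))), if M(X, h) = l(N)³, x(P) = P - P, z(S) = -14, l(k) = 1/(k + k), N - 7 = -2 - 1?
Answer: -17125537/512 ≈ -33448.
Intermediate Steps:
N = 4 (N = 7 + (-2 - 1) = 7 - 3 = 4)
l(k) = 1/(2*k)
x(P) = 0
M(X, h) = 1/512 (M(X, h) = ((½)/4)³ = ((½)*(¼))³ = (⅛)³ = 1/512)
t(F) = -14 - 161*F (t(F) = -161*F - 14 = -14 - 161*F)
-33434 + t(M(2, x(3))) = -33434 + (-14 - 161*1/512) = -33434 + (-14 - 161/512) = -33434 - 7329/512 = -17125537/512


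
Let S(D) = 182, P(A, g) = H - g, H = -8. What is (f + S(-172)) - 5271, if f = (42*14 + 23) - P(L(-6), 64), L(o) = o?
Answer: -4406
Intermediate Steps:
P(A, g) = -8 - g
f = 683 (f = (42*14 + 23) - (-8 - 1*64) = (588 + 23) - (-8 - 64) = 611 - 1*(-72) = 611 + 72 = 683)
(f + S(-172)) - 5271 = (683 + 182) - 5271 = 865 - 5271 = -4406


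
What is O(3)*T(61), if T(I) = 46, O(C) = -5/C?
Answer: -230/3 ≈ -76.667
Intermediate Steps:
O(3)*T(61) = -5/3*46 = -230/3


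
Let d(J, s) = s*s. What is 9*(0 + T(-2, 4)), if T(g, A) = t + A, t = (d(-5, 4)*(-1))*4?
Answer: -540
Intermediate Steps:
d(J, s) = s²
t = -64 (t = (4²*(-1))*4 = (16*(-1))*4 = -16*4 = -64)
T(g, A) = -64 + A
9*(0 + T(-2, 4)) = 9*(0 + (-64 + 4)) = 9*(0 - 60) = 9*(-60) = -540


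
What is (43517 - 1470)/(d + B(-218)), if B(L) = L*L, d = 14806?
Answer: 42047/62330 ≈ 0.67459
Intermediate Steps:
B(L) = L**2
(43517 - 1470)/(d + B(-218)) = (43517 - 1470)/(14806 + (-218)**2) = 42047/(14806 + 47524) = 42047/62330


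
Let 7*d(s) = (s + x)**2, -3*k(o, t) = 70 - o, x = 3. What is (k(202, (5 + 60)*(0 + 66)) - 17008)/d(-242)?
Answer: -118748/57121 ≈ -2.0789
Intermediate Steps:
k(o, t) = -70/3 + o/3 (k(o, t) = -(70 - o)/3 = -70/3 + o/3)
d(s) = (3 + s)**2/7 (d(s) = (s + 3)**2/7 = (3 + s)**2/7)
(k(202, (5 + 60)*(0 + 66)) - 17008)/d(-242) = ((-70/3 + (1/3)*202) - 17008)/(((3 - 242)**2/7)) = ((-70/3 + 202/3) - 17008)/(((1/7)*(-239)**2)) = (44 - 17008)/(((1/7)*57121)) = -16964/57121/7 = -16964*7/57121 = -118748/57121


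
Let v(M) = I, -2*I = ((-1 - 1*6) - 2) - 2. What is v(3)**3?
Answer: 1331/8 ≈ 166.38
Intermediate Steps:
I = 11/2 (I = -(((-1 - 1*6) - 2) - 2)/2 = -(((-1 - 6) - 2) - 2)/2 = -((-7 - 2) - 2)/2 = -(-9 - 2)/2 = -1/2*(-11) = 11/2 ≈ 5.5000)
v(M) = 11/2
v(3)**3 = (11/2)**3 = 1331/8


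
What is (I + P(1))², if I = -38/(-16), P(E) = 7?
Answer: 5625/64 ≈ 87.891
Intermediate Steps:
I = 19/8 (I = -38*(-1/16) = 19/8 ≈ 2.3750)
(I + P(1))² = (19/8 + 7)² = (75/8)² = 5625/64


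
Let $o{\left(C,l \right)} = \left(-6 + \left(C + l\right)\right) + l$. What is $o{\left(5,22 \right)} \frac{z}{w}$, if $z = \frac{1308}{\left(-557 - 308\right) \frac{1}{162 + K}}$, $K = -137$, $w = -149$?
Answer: $\frac{281220}{25777} \approx 10.91$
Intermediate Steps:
$o{\left(C,l \right)} = -6 + C + 2 l$ ($o{\left(C,l \right)} = \left(-6 + C + l\right) + l = -6 + C + 2 l$)
$z = - \frac{6540}{173}$ ($z = \frac{1308}{\left(-557 - 308\right) \frac{1}{162 - 137}} = \frac{1308}{\left(-865\right) \frac{1}{25}} = \frac{1308}{- \frac{173}{5}} = 1308 \left(- \frac{5}{173}\right) = - \frac{6540}{173} \approx -37.803$)
$o{\left(5,22 \right)} \frac{z}{w} = \left(-6 + 5 + 2 \cdot 22\right) \left(- \frac{6540}{173 \left(-149\right)}\right) = \left(-6 + 5 + 44\right) \left(\left(- \frac{6540}{173}\right) \left(- \frac{1}{149}\right)\right) = 43 \cdot \frac{6540}{25777} = \frac{281220}{25777}$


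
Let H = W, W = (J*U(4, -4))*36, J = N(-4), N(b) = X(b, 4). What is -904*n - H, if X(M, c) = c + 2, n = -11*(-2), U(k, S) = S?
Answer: -19024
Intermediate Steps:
n = 22
X(M, c) = 2 + c
N(b) = 6 (N(b) = 2 + 4 = 6)
J = 6
W = -864 (W = (6*(-4))*36 = -24*36 = -864)
H = -864
-904*n - H = -904*22 - 1*(-864) = -19888 + 864 = -19024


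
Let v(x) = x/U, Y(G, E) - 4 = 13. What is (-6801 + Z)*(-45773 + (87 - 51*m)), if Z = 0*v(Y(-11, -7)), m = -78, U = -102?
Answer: 283656108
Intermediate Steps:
Y(G, E) = 17 (Y(G, E) = 4 + 13 = 17)
v(x) = -x/102 (v(x) = x/(-102) = x*(-1/102) = -x/102)
Z = 0 (Z = 0*(-1/102*17) = 0*(-⅙) = 0)
(-6801 + Z)*(-45773 + (87 - 51*m)) = (-6801 + 0)*(-45773 + (87 - 51*(-78))) = -6801*(-45773 + (87 + 3978)) = -6801*(-45773 + 4065) = -6801*(-41708) = 283656108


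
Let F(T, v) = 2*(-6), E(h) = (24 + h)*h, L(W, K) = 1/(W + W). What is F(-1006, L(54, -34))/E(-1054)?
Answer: -3/271405 ≈ -1.1054e-5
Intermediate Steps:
L(W, K) = 1/(2*W)
E(h) = h*(24 + h)
F(T, v) = -12
F(-1006, L(54, -34))/E(-1054) = -12*(-1/(1054*(24 - 1054))) = -12/((-1054*(-1030))) = -12/1085620 = -12*1/1085620 = -3/271405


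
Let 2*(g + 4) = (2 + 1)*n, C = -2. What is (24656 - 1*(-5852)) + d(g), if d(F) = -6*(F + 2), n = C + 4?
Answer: 30502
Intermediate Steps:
n = 2 (n = -2 + 4 = 2)
g = -1 (g = -4 + ((2 + 1)*2)/2 = -4 + (3*2)/2 = -4 + (1/2)*6 = -4 + 3 = -1)
d(F) = -12 - 6*F (d(F) = -6*(2 + F) = -12 - 6*F)
(24656 - 1*(-5852)) + d(g) = (24656 - 1*(-5852)) + (-12 - 6*(-1)) = (24656 + 5852) + (-12 + 6) = 30508 - 6 = 30502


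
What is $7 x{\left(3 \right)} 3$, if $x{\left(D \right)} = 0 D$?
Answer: $0$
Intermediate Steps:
$x{\left(D \right)} = 0$
$7 x{\left(3 \right)} 3 = 7 \cdot 0 \cdot 3 = 0 \cdot 3 = 0$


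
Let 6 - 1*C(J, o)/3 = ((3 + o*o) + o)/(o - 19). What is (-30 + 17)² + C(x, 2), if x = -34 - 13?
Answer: 3206/17 ≈ 188.59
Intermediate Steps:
x = -47
C(J, o) = 18 - 3*(3 + o + o²)/(-19 + o) (C(J, o) = 18 - 3*((3 + o*o) + o)/(o - 19) = 18 - 3*((3 + o²) + o)/(-19 + o) = 18 - 3*(3 + o + o²)/(-19 + o))
(-30 + 17)² + C(x, 2) = (-30 + 17)² + 3*(-117 - 1*2² + 5*2)/(-19 + 2) = (-13)² + 3*(-117 - 1*4 + 10)/(-17) = 169 + 3*(-1/17)*(-117 - 4 + 10) = 169 + 3*(-1/17)*(-111) = 169 + 333/17 = 3206/17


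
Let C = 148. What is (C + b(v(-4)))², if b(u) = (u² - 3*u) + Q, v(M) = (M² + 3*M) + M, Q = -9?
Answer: 19321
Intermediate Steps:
v(M) = M² + 4*M
b(u) = -9 + u² - 3*u (b(u) = (u² - 3*u) - 9 = -9 + u² - 3*u)
(C + b(v(-4)))² = (148 + (-9 + (-4*(4 - 4))² - (-12)*(4 - 4)))² = (148 + (-9 + (-4*0)² - (-12)*0))² = (148 + (-9 + 0² - 3*0))² = (148 + (-9 + 0 + 0))² = (148 - 9)² = 139² = 19321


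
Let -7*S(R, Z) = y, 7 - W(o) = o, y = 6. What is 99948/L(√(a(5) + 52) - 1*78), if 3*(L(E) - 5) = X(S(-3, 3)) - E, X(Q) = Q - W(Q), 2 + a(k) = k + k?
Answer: 30958893/8629 + 3673089*√15/43145 ≈ 3917.5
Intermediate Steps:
W(o) = 7 - o
S(R, Z) = -6/7 (S(R, Z) = -⅐*6 = -6/7)
a(k) = -2 + 2*k (a(k) = -2 + (k + k) = -2 + 2*k)
X(Q) = -7 + 2*Q (X(Q) = Q - (7 - Q) = Q + (-7 + Q) = -7 + 2*Q)
L(E) = 44/21 - E/3 (L(E) = 5 + ((-7 + 2*(-6/7)) - E)/3 = 5 + ((-7 - 12/7) - E)/3 = 5 + (-61/7 - E)/3 = 5 + (-61/21 - E/3) = 44/21 - E/3)
99948/L(√(a(5) + 52) - 1*78) = 99948/(44/21 - (√((-2 + 2*5) + 52) - 1*78)/3) = 99948/(44/21 - (√((-2 + 10) + 52) - 78)/3) = 99948/(44/21 - (√(8 + 52) - 78)/3) = 99948/(44/21 - (√60 - 78)/3) = 99948/(44/21 - (2*√15 - 78)/3) = 99948/(44/21 - (-78 + 2*√15)/3) = 99948/(44/21 + (26 - 2*√15/3)) = 99948/(590/21 - 2*√15/3)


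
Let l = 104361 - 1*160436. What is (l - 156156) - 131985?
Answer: -344216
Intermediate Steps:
l = -56075 (l = 104361 - 160436 = -56075)
(l - 156156) - 131985 = (-56075 - 156156) - 131985 = -212231 - 131985 = -344216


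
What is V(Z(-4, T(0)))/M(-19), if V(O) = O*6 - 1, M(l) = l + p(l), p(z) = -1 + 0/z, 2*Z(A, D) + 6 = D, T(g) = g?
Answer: 19/20 ≈ 0.95000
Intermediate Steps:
Z(A, D) = -3 + D/2
p(z) = -1 (p(z) = -1 + 0 = -1)
M(l) = -1 + l (M(l) = l - 1 = -1 + l)
V(O) = -1 + 6*O (V(O) = 6*O - 1 = -1 + 6*O)
V(Z(-4, T(0)))/M(-19) = (-1 + 6*(-3 + (½)*0))/(-1 - 19) = (-1 + 6*(-3 + 0))/(-20) = (-1 + 6*(-3))*(-1/20) = (-1 - 18)*(-1/20) = -19*(-1/20) = 19/20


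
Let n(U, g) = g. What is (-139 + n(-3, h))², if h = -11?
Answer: 22500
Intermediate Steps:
(-139 + n(-3, h))² = (-139 - 11)² = (-150)² = 22500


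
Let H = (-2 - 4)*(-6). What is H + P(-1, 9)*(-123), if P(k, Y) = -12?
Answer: 1512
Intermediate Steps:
H = 36 (H = -6*(-6) = 36)
H + P(-1, 9)*(-123) = 36 - 12*(-123) = 36 + 1476 = 1512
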